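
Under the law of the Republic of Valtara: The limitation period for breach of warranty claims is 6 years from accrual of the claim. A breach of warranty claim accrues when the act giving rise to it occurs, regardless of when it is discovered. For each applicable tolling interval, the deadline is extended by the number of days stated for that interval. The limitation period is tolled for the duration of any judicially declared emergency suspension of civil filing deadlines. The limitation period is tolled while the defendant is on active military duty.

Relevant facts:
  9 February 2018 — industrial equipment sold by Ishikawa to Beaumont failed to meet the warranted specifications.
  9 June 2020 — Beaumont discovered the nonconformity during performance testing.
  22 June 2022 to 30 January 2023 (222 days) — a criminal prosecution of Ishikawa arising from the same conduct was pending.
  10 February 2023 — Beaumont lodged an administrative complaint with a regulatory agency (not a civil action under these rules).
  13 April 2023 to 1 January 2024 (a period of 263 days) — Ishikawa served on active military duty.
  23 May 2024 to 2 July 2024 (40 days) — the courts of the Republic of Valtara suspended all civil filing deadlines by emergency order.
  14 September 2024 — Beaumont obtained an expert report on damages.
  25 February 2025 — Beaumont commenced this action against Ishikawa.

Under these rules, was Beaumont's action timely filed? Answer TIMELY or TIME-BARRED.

Because the rule ties accrual to occurrence, the claim accrued on 9 February 2018, not on the 9 June 2020 discovery date.
Adding the 6 years base period to 9 February 2018 gives a deadline of 9 February 2024, before any tolling.
The defendant's active military service from 13 April 2023 to 1 January 2024 tolled the period for 263 days, extending the deadline to 29 October 2024.
The emergency suspension of filing deadlines from 23 May 2024 to 2 July 2024 tolled the period for 40 days, extending the deadline to 8 December 2024.
No stated provision tolls the period for a criminal prosecution, so the interval from 22 June 2022 to 30 January 2023 has no effect on the deadline.
The other events in the timeline have no effect on the limitation period under the stated rules.
Beaumont filed on 25 February 2025, after the 8 December 2024 deadline, so the action is time-barred.

TIME-BARRED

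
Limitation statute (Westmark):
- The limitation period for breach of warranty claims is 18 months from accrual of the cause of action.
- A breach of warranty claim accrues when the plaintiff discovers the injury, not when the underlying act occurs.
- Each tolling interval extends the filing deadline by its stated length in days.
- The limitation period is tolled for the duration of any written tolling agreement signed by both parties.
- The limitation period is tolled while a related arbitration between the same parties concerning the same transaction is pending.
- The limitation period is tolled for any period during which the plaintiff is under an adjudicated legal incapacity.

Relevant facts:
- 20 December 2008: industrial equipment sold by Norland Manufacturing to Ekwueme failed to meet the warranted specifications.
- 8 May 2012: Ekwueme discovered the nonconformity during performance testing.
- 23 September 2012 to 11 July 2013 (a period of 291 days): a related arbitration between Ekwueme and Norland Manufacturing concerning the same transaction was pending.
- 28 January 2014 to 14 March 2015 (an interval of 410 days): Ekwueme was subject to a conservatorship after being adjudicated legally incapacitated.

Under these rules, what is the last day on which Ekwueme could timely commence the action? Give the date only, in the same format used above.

10 October 2015

Accrual is tied to discovery, so the period began on 8 May 2012 rather than on 20 December 2008 when the act occurred.
Adding the 18 months base period to 8 May 2012 gives a deadline of 8 November 2013, before any tolling.
The pending related arbitration from 23 September 2012 to 11 July 2013 tolled the period for 291 days, extending the deadline to 26 August 2014.
The plaintiff's legal incapacity from 28 January 2014 to 14 March 2015 tolled the period for 410 days, extending the deadline to 10 October 2015.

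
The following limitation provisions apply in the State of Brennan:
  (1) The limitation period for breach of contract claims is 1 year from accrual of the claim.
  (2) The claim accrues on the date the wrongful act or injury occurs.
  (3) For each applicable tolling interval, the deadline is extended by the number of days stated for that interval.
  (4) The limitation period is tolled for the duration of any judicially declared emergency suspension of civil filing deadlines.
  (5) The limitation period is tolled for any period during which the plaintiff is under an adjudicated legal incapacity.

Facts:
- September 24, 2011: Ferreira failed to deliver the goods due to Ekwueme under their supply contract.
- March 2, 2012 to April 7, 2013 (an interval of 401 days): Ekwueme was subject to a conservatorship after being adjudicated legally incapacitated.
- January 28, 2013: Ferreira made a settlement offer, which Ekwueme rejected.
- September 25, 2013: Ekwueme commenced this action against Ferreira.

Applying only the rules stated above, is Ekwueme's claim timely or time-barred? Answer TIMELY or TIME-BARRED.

TIMELY

The limitation period began to run on September 24, 2011.
The untolled deadline — 1 year after September 24, 2011 — is September 24, 2012.
Because the plaintiff's legal incapacity ran from March 2, 2012 to April 7, 2013, the deadline is extended by 401 days to October 30, 2013.
The other events in the timeline have no effect on the limitation period under the stated rules.
Filing on September 25, 2013 beat the October 30, 2013 deadline — the action is timely.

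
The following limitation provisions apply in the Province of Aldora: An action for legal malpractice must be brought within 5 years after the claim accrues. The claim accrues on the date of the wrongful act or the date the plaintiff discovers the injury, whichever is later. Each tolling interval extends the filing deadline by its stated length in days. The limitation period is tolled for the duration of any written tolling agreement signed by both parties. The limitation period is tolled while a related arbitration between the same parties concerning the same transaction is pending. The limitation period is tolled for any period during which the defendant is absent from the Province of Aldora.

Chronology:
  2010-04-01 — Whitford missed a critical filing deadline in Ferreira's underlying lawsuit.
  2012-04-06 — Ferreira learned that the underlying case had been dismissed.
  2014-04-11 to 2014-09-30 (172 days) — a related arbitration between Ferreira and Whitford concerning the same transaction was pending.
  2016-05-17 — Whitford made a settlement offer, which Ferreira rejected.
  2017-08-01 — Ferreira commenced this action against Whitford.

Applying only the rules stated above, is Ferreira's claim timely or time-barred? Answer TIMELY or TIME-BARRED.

TIMELY

Taking the later of the act (2010-04-01) and discovery (2012-04-06), the claim accrued on 2012-04-06.
The untolled deadline — 5 years after 2012-04-06 — is 2017-04-06.
The period was tolled for 172 days by the pending related arbitration (2014-04-11 to 2014-09-30), pushing the deadline to 2017-09-25.
The other events in the timeline have no effect on the limitation period under the stated rules.
Filing on 2017-08-01 beat the 2017-09-25 deadline — the action is timely.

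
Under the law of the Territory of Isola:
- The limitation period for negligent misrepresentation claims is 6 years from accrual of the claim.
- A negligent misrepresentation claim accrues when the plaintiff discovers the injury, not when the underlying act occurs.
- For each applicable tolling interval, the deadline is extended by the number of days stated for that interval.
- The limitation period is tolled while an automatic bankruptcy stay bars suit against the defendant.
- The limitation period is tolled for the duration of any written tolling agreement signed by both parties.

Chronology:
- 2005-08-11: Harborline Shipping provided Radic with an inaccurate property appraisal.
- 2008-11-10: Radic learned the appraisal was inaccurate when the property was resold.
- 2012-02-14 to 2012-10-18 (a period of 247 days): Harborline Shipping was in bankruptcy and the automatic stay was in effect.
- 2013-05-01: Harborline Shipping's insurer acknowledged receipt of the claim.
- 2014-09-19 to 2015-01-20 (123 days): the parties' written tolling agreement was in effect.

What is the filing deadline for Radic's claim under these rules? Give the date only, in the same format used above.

2015-11-15

Under the discovery rule, the claim accrued on 2008-11-10, when Radic discovered the injury — not on the 2005-08-11 date of the underlying act.
6 years from 2008-11-10 is 2014-11-10.
Because the automatic bankruptcy stay ran from 2012-02-14 to 2012-10-18, the deadline is extended by 247 days to 2015-07-15.
The written tolling agreement from 2014-09-19 to 2015-01-20 tolled the period for 123 days, extending the deadline to 2015-11-15.
Nothing else in the chronology tolls or restarts the period.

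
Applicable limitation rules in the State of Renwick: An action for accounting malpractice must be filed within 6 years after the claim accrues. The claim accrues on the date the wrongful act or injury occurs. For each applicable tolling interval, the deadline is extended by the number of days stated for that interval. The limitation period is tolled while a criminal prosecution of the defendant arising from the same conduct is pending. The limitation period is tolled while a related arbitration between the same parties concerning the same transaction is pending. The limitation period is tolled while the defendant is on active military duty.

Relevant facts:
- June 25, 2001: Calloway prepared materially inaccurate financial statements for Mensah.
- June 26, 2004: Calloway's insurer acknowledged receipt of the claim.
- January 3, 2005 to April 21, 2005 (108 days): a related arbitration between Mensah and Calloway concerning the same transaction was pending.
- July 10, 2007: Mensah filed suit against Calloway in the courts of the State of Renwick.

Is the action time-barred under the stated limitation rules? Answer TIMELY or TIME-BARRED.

TIMELY

The claim accrued on June 25, 2001, the date of the act.
6 years from June 25, 2001 is June 25, 2007.
The pending related arbitration from January 3, 2005 to April 21, 2005 tolled the period for 108 days, extending the deadline to October 11, 2007.
Nothing else in the chronology tolls or restarts the period.
Filing on July 10, 2007 beat the October 11, 2007 deadline — the action is timely.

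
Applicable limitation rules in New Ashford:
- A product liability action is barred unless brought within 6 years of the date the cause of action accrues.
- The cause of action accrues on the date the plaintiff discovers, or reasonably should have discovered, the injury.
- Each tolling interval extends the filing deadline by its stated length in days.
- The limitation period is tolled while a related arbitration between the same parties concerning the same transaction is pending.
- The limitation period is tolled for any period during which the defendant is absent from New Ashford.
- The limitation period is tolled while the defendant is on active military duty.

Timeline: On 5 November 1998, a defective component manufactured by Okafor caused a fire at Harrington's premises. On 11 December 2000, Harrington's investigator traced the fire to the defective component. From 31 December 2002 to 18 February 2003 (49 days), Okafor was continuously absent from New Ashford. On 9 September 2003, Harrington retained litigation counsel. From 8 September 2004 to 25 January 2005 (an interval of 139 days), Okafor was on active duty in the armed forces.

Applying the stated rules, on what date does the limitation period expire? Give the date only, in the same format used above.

17 June 2007

Accrual is tied to discovery, so the period began on 11 December 2000 rather than on 5 November 1998 when the act occurred.
The untolled deadline — 6 years after 11 December 2000 — is 11 December 2006.
Because the defendant's absence from the jurisdiction ran from 31 December 2002 to 18 February 2003, the deadline is extended by 49 days to 29 January 2007.
The defendant's active military service from 8 September 2004 to 25 January 2005 tolled the period for 139 days, extending the deadline to 17 June 2007.
Nothing else in the chronology tolls or restarts the period.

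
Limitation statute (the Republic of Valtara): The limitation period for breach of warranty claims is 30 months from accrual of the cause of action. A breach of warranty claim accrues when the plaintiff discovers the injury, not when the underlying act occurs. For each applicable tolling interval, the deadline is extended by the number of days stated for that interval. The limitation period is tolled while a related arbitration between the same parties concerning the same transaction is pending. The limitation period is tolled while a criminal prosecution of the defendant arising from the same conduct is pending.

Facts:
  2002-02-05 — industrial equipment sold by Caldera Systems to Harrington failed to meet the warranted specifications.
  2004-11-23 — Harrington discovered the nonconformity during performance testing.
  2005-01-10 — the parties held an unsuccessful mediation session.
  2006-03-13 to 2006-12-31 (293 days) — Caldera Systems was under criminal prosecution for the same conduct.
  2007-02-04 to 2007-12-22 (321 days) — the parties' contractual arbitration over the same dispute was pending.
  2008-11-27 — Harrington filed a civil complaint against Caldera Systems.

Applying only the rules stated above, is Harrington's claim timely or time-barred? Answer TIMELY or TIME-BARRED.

TIMELY

The claim did not accrue until Harrington discovered the injury on 2004-11-23; the 2002-02-05 act date does not start the clock under the stated rule.
The untolled deadline — 30 months after 2004-11-23 — is 2007-05-23.
The pending criminal prosecution from 2006-03-13 to 2006-12-31 tolled the period for 293 days, extending the deadline to 2008-03-11.
The pending related arbitration from 2007-02-04 to 2007-12-22 tolled the period for 321 days, extending the deadline to 2009-01-26.
The other events in the timeline have no effect on the limitation period under the stated rules.
The 2008-11-27 filing precedes the 2009-01-26 deadline; the claim is timely.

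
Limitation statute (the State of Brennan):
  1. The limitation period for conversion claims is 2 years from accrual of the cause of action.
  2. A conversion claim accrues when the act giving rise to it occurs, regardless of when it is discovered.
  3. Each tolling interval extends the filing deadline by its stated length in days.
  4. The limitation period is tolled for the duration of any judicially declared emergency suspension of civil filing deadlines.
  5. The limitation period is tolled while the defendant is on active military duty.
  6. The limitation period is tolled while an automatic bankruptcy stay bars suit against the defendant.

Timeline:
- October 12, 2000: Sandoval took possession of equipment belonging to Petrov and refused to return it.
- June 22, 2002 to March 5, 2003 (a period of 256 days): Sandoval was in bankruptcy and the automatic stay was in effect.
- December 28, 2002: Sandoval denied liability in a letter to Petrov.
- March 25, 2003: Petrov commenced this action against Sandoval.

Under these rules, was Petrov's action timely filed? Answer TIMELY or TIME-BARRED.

The cause of action accrued on October 12, 2000, the date of the act.
The untolled deadline — 2 years after October 12, 2000 — is October 12, 2002.
Because the automatic bankruptcy stay ran from June 22, 2002 to March 5, 2003, the deadline is extended by 256 days to June 25, 2003.
None of the other events listed affects the running of the period under the stated rules.
Filing on March 25, 2003 beat the June 25, 2003 deadline — the action is timely.

TIMELY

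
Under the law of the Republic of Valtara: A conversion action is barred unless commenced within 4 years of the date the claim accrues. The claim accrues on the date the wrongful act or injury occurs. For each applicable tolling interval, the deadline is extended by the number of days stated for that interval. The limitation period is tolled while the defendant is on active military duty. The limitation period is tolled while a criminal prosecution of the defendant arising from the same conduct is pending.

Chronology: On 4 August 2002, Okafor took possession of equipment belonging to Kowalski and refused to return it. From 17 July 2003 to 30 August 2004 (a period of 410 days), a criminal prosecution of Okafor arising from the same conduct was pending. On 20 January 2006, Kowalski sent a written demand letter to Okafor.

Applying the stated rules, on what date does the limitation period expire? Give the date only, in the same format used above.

18 September 2007

The limitation period began to run on 4 August 2002.
The untolled deadline — 4 years after 4 August 2002 — is 4 August 2006.
The period was tolled for 410 days by the pending criminal prosecution (17 July 2003 to 30 August 2004), pushing the deadline to 18 September 2007.
None of the other events listed affects the running of the period under the stated rules.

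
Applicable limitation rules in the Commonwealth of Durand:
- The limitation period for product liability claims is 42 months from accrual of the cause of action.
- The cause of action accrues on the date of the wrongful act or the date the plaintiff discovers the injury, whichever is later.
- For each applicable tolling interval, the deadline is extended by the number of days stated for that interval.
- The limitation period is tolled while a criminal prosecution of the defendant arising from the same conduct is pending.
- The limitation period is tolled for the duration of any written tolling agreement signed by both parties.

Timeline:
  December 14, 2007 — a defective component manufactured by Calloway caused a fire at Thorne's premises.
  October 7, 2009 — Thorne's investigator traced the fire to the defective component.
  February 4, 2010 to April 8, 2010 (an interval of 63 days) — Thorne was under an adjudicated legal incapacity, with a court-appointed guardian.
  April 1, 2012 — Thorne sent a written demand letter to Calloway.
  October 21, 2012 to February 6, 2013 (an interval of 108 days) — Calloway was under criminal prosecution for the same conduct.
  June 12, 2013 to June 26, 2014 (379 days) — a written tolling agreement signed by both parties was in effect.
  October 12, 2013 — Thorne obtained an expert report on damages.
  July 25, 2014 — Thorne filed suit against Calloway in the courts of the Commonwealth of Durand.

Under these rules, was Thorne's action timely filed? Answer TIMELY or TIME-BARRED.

Taking the later of the act (December 14, 2007) and discovery (October 7, 2009), the claim accrued on October 7, 2009.
The untolled deadline — 42 months after October 7, 2009 — is April 7, 2013.
The pending criminal prosecution from October 21, 2012 to February 6, 2013 tolled the period for 108 days, extending the deadline to July 24, 2013.
The period was tolled for 379 days by the written tolling agreement (June 12, 2013 to June 26, 2014), pushing the deadline to August 7, 2014.
No stated provision tolls the period for the plaintiff's incapacity, so the interval from February 4, 2010 to April 8, 2010 has no effect on the deadline.
Nothing else in the chronology tolls or restarts the period.
The July 25, 2014 filing precedes the August 7, 2014 deadline; the claim is timely.

TIMELY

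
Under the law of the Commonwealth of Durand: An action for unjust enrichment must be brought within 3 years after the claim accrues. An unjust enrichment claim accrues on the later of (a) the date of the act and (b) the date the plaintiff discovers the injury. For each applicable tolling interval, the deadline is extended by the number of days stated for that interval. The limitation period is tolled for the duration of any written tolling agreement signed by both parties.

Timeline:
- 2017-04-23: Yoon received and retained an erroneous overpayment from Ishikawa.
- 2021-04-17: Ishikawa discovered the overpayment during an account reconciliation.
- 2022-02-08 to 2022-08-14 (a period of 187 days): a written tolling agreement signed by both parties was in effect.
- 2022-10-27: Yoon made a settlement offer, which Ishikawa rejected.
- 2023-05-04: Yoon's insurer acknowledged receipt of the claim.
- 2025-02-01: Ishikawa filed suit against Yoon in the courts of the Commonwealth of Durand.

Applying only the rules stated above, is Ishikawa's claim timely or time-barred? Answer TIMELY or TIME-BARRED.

TIME-BARRED

Because discovery on 2021-04-17 post-dates the 2017-04-23 act, accrual under the later-of rule falls on 2021-04-17.
The untolled deadline — 3 years after 2021-04-17 — is 2024-04-17.
Because the written tolling agreement ran from 2022-02-08 to 2022-08-14, the deadline is extended by 187 days to 2024-10-21.
Nothing else in the chronology tolls or restarts the period.
The 2025-02-01 filing falls after the 2024-10-21 deadline; the claim is time-barred.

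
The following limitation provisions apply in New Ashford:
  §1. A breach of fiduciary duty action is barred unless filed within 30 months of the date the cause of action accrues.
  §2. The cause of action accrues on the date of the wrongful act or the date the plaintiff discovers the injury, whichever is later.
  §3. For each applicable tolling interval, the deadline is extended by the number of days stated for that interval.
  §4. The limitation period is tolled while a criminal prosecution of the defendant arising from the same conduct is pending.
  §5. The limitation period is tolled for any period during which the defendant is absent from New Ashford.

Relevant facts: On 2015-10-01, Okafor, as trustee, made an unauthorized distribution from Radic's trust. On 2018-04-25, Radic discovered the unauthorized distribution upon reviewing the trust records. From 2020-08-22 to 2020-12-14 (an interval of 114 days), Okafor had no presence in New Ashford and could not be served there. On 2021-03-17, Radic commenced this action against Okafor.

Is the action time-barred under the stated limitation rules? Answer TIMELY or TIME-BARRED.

TIME-BARRED

The claim accrued on 2018-04-25 — the later of the 2015-10-01 act and the 2018-04-25 discovery.
The untolled deadline — 30 months after 2018-04-25 — is 2020-10-25.
The defendant's absence from the jurisdiction from 2020-08-22 to 2020-12-14 tolled the period for 114 days, extending the deadline to 2021-02-16.
Radic filed on 2021-03-17, after the 2021-02-16 deadline, so the action is time-barred.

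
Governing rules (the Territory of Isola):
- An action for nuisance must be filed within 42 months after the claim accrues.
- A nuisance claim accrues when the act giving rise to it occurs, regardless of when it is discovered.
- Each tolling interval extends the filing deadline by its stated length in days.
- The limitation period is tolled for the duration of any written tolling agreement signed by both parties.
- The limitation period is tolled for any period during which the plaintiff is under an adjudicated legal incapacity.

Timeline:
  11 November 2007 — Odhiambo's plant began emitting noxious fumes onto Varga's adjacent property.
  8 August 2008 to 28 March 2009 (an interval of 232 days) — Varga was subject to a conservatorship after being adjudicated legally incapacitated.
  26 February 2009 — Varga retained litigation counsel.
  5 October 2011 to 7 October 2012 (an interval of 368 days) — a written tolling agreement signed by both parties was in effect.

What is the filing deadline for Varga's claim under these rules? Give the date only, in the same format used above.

31 December 2012

The limitation period began to run on 11 November 2007.
The untolled deadline — 42 months after 11 November 2007 — is 11 May 2011.
The period was tolled for 232 days by the plaintiff's legal incapacity (8 August 2008 to 28 March 2009), pushing the deadline to 29 December 2011.
Because the written tolling agreement ran from 5 October 2011 to 7 October 2012, the deadline is extended by 368 days to 31 December 2012.
Nothing else in the chronology tolls or restarts the period.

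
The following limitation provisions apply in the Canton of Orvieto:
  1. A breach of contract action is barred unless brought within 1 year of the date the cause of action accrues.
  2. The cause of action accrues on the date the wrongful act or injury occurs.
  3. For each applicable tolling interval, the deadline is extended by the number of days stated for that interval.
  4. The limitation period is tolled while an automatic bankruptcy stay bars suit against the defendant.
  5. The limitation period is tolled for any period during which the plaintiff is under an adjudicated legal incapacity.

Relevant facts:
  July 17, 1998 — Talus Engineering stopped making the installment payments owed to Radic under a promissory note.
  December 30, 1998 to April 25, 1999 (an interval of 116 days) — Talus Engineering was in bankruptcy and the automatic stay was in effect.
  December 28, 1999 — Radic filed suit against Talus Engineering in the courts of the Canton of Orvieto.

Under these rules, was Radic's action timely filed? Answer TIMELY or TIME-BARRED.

TIME-BARRED

The limitation period began to run on July 17, 1998.
Adding the 1 year base period to July 17, 1998 gives a deadline of July 17, 1999, before any tolling.
The period was tolled for 116 days by the automatic bankruptcy stay (December 30, 1998 to April 25, 1999), pushing the deadline to November 10, 1999.
Radic filed on December 28, 1999, after the November 10, 1999 deadline, so the action is time-barred.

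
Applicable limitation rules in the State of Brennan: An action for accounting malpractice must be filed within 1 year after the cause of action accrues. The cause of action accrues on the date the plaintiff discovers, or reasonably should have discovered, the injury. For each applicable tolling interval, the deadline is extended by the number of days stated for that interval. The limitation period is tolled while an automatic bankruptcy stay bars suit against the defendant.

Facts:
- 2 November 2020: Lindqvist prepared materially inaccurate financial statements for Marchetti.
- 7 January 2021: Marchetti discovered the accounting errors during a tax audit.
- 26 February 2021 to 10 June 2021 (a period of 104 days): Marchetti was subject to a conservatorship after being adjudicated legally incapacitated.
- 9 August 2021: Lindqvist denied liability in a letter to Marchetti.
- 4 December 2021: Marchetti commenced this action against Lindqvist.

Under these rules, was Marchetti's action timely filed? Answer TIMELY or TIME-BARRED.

Accrual is tied to discovery, so the period began on 7 January 2021 rather than on 2 November 2020 when the act occurred.
The untolled deadline — 1 year after 7 January 2021 — is 7 January 2022.
No stated provision tolls the period for the plaintiff's incapacity, so the interval from 26 February 2021 to 10 June 2021 has no effect on the deadline.
None of the other events listed affects the running of the period under the stated rules.
Marchetti filed on 4 December 2021, before the 7 January 2022 deadline, so the action is timely.

TIMELY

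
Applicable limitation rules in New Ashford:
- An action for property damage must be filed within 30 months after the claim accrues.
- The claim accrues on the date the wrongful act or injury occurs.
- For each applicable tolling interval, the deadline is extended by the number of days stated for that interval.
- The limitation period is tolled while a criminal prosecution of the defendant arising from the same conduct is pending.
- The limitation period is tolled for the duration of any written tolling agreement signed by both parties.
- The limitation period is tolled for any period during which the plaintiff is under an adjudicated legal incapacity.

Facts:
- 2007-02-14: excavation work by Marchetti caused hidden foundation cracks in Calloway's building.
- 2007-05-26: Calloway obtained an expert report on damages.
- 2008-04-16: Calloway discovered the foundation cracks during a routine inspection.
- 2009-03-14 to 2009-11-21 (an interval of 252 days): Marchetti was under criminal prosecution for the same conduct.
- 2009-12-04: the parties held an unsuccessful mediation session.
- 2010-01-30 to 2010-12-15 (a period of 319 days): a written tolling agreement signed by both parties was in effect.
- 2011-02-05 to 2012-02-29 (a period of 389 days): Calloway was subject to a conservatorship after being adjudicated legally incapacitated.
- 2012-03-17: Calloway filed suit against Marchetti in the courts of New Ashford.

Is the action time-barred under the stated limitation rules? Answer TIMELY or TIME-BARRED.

TIMELY

Because the rule ties accrual to occurrence, the claim accrued on 2007-02-14, not on the 2008-04-16 discovery date.
Adding the 30 months base period to 2007-02-14 gives a deadline of 2009-08-14, before any tolling.
The pending criminal prosecution from 2009-03-14 to 2009-11-21 tolled the period for 252 days, extending the deadline to 2010-04-23.
The written tolling agreement from 2010-01-30 to 2010-12-15 tolled the period for 319 days, extending the deadline to 2011-03-08.
Because the plaintiff's legal incapacity ran from 2011-02-05 to 2012-02-29, the deadline is extended by 389 days to 2012-03-31.
Nothing else in the chronology tolls or restarts the period.
The 2012-03-17 filing precedes the 2012-03-31 deadline; the claim is timely.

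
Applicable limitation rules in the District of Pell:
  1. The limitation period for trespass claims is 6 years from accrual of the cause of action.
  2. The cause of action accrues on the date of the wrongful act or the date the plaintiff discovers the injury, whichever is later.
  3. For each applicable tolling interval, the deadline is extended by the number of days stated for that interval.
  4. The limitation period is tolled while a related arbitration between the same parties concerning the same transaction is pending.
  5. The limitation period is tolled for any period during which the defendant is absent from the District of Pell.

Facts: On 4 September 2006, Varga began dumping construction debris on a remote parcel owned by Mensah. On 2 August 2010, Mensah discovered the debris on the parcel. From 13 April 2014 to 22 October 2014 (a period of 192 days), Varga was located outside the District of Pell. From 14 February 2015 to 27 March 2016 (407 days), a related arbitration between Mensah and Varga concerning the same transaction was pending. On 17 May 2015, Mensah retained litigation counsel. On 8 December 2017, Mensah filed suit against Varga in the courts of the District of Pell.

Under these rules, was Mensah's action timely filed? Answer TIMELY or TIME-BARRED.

TIMELY

The claim accrued on 2 August 2010 — the later of the 4 September 2006 act and the 2 August 2010 discovery.
The untolled deadline — 6 years after 2 August 2010 — is 2 August 2016.
Because the defendant's absence from the jurisdiction ran from 13 April 2014 to 22 October 2014, the deadline is extended by 192 days to 10 February 2017.
The period was tolled for 407 days by the pending related arbitration (14 February 2015 to 27 March 2016), pushing the deadline to 24 March 2018.
None of the other events listed affects the running of the period under the stated rules.
Filing on 8 December 2017 beat the 24 March 2018 deadline — the action is timely.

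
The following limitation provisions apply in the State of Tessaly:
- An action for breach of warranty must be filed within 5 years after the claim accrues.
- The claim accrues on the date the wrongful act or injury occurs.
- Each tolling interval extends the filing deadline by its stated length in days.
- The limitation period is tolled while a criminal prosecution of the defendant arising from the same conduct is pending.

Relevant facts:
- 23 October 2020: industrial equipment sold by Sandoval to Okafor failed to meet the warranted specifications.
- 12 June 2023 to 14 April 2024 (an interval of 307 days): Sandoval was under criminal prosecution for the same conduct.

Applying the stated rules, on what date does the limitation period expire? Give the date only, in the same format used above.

26 August 2026

The claim accrued on 23 October 2020, the date of the act.
The untolled deadline — 5 years after 23 October 2020 — is 23 October 2025.
Because the pending criminal prosecution ran from 12 June 2023 to 14 April 2024, the deadline is extended by 307 days to 26 August 2026.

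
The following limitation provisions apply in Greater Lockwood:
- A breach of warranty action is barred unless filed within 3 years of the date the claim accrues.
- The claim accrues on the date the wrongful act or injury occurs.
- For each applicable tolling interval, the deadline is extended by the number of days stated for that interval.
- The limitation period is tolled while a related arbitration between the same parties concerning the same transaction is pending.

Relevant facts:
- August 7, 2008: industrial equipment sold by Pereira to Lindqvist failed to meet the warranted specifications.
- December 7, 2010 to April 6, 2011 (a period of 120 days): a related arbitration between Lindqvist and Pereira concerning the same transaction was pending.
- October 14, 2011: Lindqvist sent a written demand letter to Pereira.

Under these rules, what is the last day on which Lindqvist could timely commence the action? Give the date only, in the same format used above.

The claim accrued on August 7, 2008, when the wrongful act occurred.
The untolled deadline — 3 years after August 7, 2008 — is August 7, 2011.
The pending related arbitration from December 7, 2010 to April 6, 2011 tolled the period for 120 days, extending the deadline to December 5, 2011.
Nothing else in the chronology tolls or restarts the period.

December 5, 2011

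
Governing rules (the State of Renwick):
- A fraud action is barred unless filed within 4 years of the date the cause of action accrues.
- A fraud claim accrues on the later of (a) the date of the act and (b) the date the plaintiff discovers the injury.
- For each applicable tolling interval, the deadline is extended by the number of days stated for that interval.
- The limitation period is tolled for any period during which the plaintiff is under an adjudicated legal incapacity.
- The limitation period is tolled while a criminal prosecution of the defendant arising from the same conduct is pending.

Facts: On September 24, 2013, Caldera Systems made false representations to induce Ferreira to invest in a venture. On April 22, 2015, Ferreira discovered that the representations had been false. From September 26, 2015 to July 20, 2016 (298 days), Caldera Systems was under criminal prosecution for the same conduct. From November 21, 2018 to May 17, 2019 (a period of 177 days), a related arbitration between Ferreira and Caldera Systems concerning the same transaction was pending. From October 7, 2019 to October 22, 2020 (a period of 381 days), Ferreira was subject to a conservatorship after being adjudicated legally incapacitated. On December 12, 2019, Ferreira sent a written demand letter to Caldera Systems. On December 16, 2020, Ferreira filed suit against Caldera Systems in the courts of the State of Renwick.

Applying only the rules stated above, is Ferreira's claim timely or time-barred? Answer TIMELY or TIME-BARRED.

TIMELY

The claim accrued on April 22, 2015 — the later of the September 24, 2013 act and the April 22, 2015 discovery.
4 years from April 22, 2015 is April 22, 2019.
The pending criminal prosecution from September 26, 2015 to July 20, 2016 tolled the period for 298 days, extending the deadline to February 14, 2020.
The plaintiff's legal incapacity from October 7, 2019 to October 22, 2020 tolled the period for 381 days, extending the deadline to March 1, 2021.
The pending related arbitration from November 21, 2018 to May 17, 2019 does not toll the period, because no stated rule makes a pending arbitration a tolling event.
Nothing else in the chronology tolls or restarts the period.
The December 16, 2020 filing precedes the March 1, 2021 deadline; the claim is timely.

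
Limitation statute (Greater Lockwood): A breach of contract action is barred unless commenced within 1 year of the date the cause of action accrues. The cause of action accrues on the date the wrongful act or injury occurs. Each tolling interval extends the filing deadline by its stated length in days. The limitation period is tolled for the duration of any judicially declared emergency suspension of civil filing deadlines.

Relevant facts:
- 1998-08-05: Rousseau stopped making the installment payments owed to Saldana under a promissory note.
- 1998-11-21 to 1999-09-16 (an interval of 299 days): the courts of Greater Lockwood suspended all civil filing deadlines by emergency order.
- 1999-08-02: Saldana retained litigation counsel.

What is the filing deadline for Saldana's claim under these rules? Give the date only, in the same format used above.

The claim accrued on 1998-08-05, when the wrongful act occurred.
1 year from 1998-08-05 is 1999-08-05.
Because the emergency suspension of filing deadlines ran from 1998-11-21 to 1999-09-16, the deadline is extended by 299 days to 2000-05-30.
The other events in the timeline have no effect on the limitation period under the stated rules.

2000-05-30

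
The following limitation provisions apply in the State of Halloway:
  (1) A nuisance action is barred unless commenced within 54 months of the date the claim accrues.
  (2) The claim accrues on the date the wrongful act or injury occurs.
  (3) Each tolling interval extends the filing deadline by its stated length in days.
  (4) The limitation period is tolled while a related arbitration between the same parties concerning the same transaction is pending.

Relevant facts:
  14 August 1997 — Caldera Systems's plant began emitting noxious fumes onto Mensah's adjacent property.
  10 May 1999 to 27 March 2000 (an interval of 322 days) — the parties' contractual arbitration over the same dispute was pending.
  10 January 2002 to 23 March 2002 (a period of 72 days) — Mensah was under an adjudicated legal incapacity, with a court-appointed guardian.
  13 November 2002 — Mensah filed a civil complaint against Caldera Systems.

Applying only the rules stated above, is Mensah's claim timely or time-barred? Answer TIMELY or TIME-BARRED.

TIMELY

The claim accrued on 14 August 1997, the date of the act.
54 months from 14 August 1997 is 14 February 2002.
Because the pending related arbitration ran from 10 May 1999 to 27 March 2000, the deadline is extended by 322 days to 2 January 2003.
The plaintiff's legal incapacity from 10 January 2002 to 23 March 2002 does not toll the period, because no stated rule makes the plaintiff's incapacity a tolling event.
The 13 November 2002 filing precedes the 2 January 2003 deadline; the claim is timely.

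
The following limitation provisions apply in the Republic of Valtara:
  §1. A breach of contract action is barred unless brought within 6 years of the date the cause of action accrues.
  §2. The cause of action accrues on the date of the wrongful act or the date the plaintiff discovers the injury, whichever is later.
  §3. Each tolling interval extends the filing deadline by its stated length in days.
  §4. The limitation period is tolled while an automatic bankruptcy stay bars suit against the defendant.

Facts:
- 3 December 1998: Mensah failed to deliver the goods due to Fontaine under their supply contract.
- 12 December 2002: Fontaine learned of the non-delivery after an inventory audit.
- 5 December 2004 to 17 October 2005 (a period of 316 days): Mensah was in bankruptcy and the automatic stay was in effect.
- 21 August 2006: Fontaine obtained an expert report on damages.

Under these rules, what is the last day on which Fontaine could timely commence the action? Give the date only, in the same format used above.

Because discovery on 12 December 2002 post-dates the 3 December 1998 act, accrual under the later-of rule falls on 12 December 2002.
The untolled deadline — 6 years after 12 December 2002 — is 12 December 2008.
The automatic bankruptcy stay from 5 December 2004 to 17 October 2005 tolled the period for 316 days, extending the deadline to 24 October 2009.
None of the other events listed affects the running of the period under the stated rules.

24 October 2009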